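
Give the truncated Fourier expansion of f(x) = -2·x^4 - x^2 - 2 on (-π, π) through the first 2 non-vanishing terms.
(-92 + 16·π^2)·cos(x) - 2·π^4/5 - π^2/3 - 2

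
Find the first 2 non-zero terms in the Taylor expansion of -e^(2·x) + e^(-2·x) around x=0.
-8·x^3/3 - 4·x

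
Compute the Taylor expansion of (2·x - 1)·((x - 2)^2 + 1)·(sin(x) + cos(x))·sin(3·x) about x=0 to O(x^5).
-80·x^4 + 45·x^3 + 27·x^2 - 15·x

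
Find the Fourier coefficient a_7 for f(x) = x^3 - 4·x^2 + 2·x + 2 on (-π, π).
a_7 = (1/π) ∫_{-π}^{π} f(x)·cos(7x) dx.
Evaluate the integral (use parity and integration by parts as needed): a_7 = 16/49.

Final answer: 16/49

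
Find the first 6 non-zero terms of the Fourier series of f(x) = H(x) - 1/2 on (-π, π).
2·sin(x)/π + 2·sin(3·x)/(3·π) + 2·sin(5·x)/(5·π) + 2·sin(7·x)/(7·π) + 2·sin(9·x)/(9·π) + 2·sin(11·x)/(11·π)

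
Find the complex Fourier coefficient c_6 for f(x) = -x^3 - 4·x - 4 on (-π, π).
Compute the real Fourier coefficients first: a_6 = 0, b_6 = 23/18 + π^2/3.
Then c_6 = (a_6 − i·b_6)/2 = -i·π^2/6 - 23·i/36.

Final answer: -i·π^2/6 - 23·i/36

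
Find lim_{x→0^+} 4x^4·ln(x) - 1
The product is a 0·∞ indeterminate form at x → 0⁺.
Rewrite the product as 4·ln(x) / x^(-4) and apply L'Hôpital, or use the standard hierarchy x^(-4) ≫ |ln x| as x → 0⁺.
The indeterminate product → 0, so the limit = -1.

Final answer: -1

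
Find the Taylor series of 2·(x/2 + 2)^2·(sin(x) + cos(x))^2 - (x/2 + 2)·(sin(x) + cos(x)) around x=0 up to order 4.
-16·x^4/3 - 109·x^3/12 + 9·x^2 + 35·x/2 + 6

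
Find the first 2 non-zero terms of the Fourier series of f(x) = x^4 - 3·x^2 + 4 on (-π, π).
(60 - 8·π^2)·cos(x) - π^2 + 4 + π^4/5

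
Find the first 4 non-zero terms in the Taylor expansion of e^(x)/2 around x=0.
x^3/12 + x^2/4 + x/2 + 1/2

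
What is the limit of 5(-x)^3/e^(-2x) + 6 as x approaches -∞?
The quotient is an ∞/∞ indeterminate form as x → -∞.
Compare growth rates of the dominant terms (exponentials ≫ polynomials ≫ logarithms), or apply L'Hôpital's rule; the quotient → 0.
Adding the constant: 0 + 6 = 6. Limit = 6.

Final answer: 6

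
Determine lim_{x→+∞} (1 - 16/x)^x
As x → +∞: this is the defining limit (1 - 16/x)^x → e^(-16).
Limit = e^(-16).

Final answer: e^(-16)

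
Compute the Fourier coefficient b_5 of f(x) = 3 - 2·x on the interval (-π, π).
b_5 = (1/π) ∫_{-π}^{π} f(x)·sin(5x) dx.
Evaluate the integral (use parity and integration by parts as needed): b_5 = -4/5.

Final answer: -4/5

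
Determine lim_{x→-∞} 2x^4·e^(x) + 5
The product is a 0·∞ indeterminate form at x → -∞.
Rewrite the product as 2x^4 / e^(-x) (an ∞/∞ form) and apply L'Hôpital, or use the standard hierarchy e^(|x|) ≫ |x^4| as x → -∞.
The indeterminate product → 0, so the limit = 5.

Final answer: 5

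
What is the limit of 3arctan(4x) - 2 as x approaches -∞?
Evaluate the dominant behaviour as x → -∞; each term tends to a finite value or vanishes.
Limit = -3·π/2 - 2.

Final answer: -3·π/2 - 2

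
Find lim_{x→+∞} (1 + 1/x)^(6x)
As x → +∞: write (1 + 1/x)^(6x) = ((1 + 1/x)^x)^6 → (e^1)^6 = e^6.
Limit = e^(6).

Final answer: e^(6)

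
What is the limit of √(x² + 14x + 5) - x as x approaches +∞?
This is an ∞ − ∞ indeterminate form.
Multiply and divide by the conjugate √(x²+14x + 5) + x; the x² terms cancel, leaving (14x + 5)/(√(x²+14x + 5)+x) → 14/2 = 7.
Limit = 7.

Final answer: 7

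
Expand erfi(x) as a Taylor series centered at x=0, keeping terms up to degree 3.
2·x^3/(3·√(π)) + 2·x/√(π)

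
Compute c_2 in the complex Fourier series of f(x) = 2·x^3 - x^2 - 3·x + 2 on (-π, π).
Compute the real Fourier coefficients first: a_2 = -1, b_2 = 6 - 2·π^2.
Then c_2 = (a_2 − i·b_2)/2 = -1/2 - 3·i + i·π^2.

Final answer: -1/2 - 3·i + i·π^2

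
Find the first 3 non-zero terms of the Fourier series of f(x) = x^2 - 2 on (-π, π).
-4·cos(x) + cos(2·x) - 2 + π^2/3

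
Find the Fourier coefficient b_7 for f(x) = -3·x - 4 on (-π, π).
b_7 = (1/π) ∫_{-π}^{π} f(x)·sin(7x) dx.
Evaluate the integral (use parity and integration by parts as needed): b_7 = -6/7.

Final answer: -6/7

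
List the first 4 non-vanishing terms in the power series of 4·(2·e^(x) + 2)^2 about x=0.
80·x^3/3 + 48·x^2 + 64·x + 64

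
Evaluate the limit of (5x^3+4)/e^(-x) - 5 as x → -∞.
The quotient is an ∞/∞ indeterminate form as x → -∞.
Compare growth rates of the dominant terms (exponentials ≫ polynomials ≫ logarithms), or apply L'Hôpital's rule; the quotient → 0.
Adding the constant: 0 - 5 = -5. Limit = -5.

Final answer: -5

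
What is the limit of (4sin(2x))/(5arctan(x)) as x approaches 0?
Both numerator and denominator → 0 as x → 0; this is a 0/0 indeterminate form.
Expand each to leading order near x = 0: numerator ~ 8·x, denominator ~ 5·x.
The limit of the ratio is 8/5.

Final answer: 8/5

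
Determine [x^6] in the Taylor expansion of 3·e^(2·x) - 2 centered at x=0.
Expand to order 6: 3·e^(2·x) - 2 = 4·x^6/15 + 4·x^5/5 + 2·x^4 + 4·x^3 + 6·x^2 + 6·x + 1 + O(x^7).
The coefficient of x^6 is 4/15.

Final answer: 4/15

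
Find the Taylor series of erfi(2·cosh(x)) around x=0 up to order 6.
1201·x^6·e^(4)/(180·√(π)) + 25·x^4·e^(4)/(6·√(π)) + 2·x^2·e^(4)/√(π) + erfi(2)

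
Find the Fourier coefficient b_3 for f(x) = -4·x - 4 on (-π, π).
b_3 = (1/π) ∫_{-π}^{π} f(x)·sin(3x) dx.
Evaluate the integral (use parity and integration by parts as needed): b_3 = -8/3.

Final answer: -8/3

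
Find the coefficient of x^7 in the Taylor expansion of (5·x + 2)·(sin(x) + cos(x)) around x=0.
Expand to order 7: (5·x + 2)·(sin(x) + cos(x)) = -37·x^7/5040 + 7·x^6/180 + 9·x^5/40 - 3·x^4/4 - 17·x^3/6 + 4·x^2 + 7·x + 2 + O(x^8).
The coefficient of x^7 is -37/5040.

Final answer: -37/5040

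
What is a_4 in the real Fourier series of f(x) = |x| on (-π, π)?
a_4 = (1/π) ∫_{-π}^{π} f(x)·cos(4x) dx.
Evaluate the integral (use parity and integration by parts as needed): a_4 = 0.

Final answer: 0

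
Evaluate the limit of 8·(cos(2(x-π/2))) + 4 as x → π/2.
Direct substitution at x = π/2 gives 12.

Final answer: 12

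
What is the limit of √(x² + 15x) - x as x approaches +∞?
As x → +∞: multiply by the conjugate to get (15x)/(√(x²+15x)+x); the denominator ~ 2x, so the limit is 15/2.
Limit = 15/2.

Final answer: 15/2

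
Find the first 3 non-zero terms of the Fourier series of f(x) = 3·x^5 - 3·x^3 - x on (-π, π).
(-126·π^2 + 6·π^4 + 754)·sin(x) + (-3·π^4 - 26 + 18·π^2)·sin(2·x) + (-58·π^2/9 + 98/27 + 2·π^4)·sin(3·x)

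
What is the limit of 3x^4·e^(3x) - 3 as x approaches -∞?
The product is a 0·∞ indeterminate form at x → -∞.
Rewrite the product as 3x^4 / e^(-3x) (an ∞/∞ form) and apply L'Hôpital, or use the standard hierarchy e^(3|x|) ≫ |x^4| as x → -∞.
The indeterminate product → 0, so the limit = -3.

Final answer: -3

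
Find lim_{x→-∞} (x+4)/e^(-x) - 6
The quotient is an ∞/∞ indeterminate form as x → -∞.
Compare growth rates of the dominant terms (exponentials ≫ polynomials ≫ logarithms), or apply L'Hôpital's rule; the quotient → 0.
Adding the constant: 0 - 6 = -6. Limit = -6.

Final answer: -6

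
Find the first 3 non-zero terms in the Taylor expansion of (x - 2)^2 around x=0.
x^2 - 4·x + 4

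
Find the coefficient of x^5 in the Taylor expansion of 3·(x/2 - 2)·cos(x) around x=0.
Expand to order 5: 3·(x/2 - 2)·cos(x) = x^5/16 - x^4/4 - 3·x^3/4 + 3·x^2 + 3·x/2 - 6 + O(x^6).
The coefficient of x^5 is 1/16.

Final answer: 1/16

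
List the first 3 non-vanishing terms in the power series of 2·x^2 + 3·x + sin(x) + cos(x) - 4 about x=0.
3·x^2/2 + 4·x - 3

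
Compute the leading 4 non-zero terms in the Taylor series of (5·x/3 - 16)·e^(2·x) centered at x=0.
-18·x^3 - 86·x^2/3 - 91·x/3 - 16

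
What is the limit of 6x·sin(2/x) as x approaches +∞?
As x → +∞: let u = 2/x → 0⁺; then 6·x·sin(2/x) = 6·2·sin(u)/u → 6·2·1 = 12.
Limit = 12.

Final answer: 12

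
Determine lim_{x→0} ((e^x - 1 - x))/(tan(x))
Both numerator and denominator → 0 as x → 0; this is a 0/0 indeterminate form.
Expand each to leading order near x = 0: numerator ~ x^2/2, denominator ~ x.
The limit of the ratio is 0.

Final answer: 0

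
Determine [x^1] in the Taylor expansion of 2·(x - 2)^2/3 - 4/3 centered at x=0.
Expand to order 1: 2·(x - 2)^2/3 - 4/3 = 4/3 - 8·x/3 + O(x^2).
The coefficient of x^1 is -8/3.

Final answer: -8/3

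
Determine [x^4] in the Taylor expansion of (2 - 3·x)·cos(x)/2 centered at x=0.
Expand to order 4: (2 - 3·x)·cos(x)/2 = x^4/24 + 3·x^3/4 - x^2/2 - 3·x/2 + 1 + O(x^5).
The coefficient of x^4 is 1/24.

Final answer: 1/24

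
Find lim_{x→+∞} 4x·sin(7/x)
As x → +∞: let u = 7/x → 0⁺; then 4·x·sin(7/x) = 4·7·sin(u)/u → 4·7·1 = 28.
Limit = 28.

Final answer: 28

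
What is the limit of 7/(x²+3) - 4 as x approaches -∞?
Evaluate the dominant behaviour as x → -∞; each term tends to a finite value or vanishes.
Limit = -4.

Final answer: -4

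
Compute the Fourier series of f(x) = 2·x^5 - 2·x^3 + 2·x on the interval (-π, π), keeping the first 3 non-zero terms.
(-84·π^2 + 4·π^4 + 508)·sin(x) + (-2·π^4 - 20 + 12·π^2)·sin(2·x) + (-116·π^2/27 + 340/81 + 4·π^4/3)·sin(3·x)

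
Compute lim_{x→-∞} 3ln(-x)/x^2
This is an ∞/∞ indeterminate form as x → -∞.
Compare growth rates of the dominant terms (exponentials ≫ polynomials ≫ logarithms), or apply L'Hôpital's rule; the quotient → 0.
Limit = 0.

Final answer: 0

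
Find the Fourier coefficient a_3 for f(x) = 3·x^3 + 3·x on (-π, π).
a_3 = (1/π) ∫_{-π}^{π} f(x)·cos(3x) dx.
Evaluate the integral (use parity and integration by parts as needed): a_3 = 0.

Final answer: 0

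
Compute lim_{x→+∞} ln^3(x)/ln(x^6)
This is an ∞/∞ indeterminate form as x → +∞.
Write ln(x^6) = 6·ln(x), reducing the quotient to ln^2(x)/6 → ∞.
Limit = ∞.

Final answer: ∞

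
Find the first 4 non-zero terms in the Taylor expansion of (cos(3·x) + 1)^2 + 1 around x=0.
-1377·x^6/40 + 135·x^4/4 - 18·x^2 + 5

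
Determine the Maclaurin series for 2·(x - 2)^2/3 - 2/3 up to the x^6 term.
2·x^2/3 - 8·x/3 + 2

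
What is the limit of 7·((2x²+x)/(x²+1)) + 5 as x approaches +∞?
Evaluate the dominant behaviour as x → +∞; each term tends to a finite value or vanishes.
Limit = 19.

Final answer: 19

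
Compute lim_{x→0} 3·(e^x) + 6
Direct substitution at x = 0 gives 9.

Final answer: 9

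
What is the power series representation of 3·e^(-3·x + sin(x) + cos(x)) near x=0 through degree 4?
e·x^4/2 - 3·e·x^3/2 + 9·e·x^2/2 - 6·e·x + 3·e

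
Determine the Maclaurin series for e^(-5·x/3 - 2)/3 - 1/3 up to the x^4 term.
625·x^4·e^(-2)/5832 - 125·x^3·e^(-2)/486 + 25·x^2·e^(-2)/54 - 5·x·e^(-2)/9 - 1/3 + e^(-2)/3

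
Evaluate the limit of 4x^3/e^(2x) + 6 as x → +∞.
The quotient is an ∞/∞ indeterminate form as x → +∞.
The exponential denominator e^(2x) dominates the polynomial numerator (e^x ≫ x^3 as x → ∞), so the quotient → 0.
Adding the constant: 0 + 6 = 6. Limit = 6.

Final answer: 6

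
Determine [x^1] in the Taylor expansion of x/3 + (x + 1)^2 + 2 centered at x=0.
Expand to order 1: x/3 + (x + 1)^2 + 2 = 7·x/3 + 3 + O(x^2).
The coefficient of x^1 is 7/3.

Final answer: 7/3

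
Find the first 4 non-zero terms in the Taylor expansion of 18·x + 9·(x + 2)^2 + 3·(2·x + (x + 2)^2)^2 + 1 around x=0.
36·x^3 + 141·x^2 + 198·x + 85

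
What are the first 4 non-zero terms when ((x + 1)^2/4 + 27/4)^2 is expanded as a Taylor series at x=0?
x^3/4 + 15·x^2/4 + 7·x + 49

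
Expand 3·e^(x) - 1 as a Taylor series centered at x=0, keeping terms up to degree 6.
x^6/240 + x^5/40 + x^4/8 + x^3/2 + 3·x^2/2 + 3·x + 2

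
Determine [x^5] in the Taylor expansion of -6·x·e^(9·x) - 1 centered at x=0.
Expand to order 5: -6·x·e^(9·x) - 1 = -6561·x^5/4 - 729·x^4 - 243·x^3 - 54·x^2 - 6·x - 1 + O(x^6).
The coefficient of x^5 is -6561/4.

Final answer: -6561/4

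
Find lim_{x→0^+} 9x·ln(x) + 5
The product is a 0·∞ indeterminate form at x → 0⁺.
Rewrite the product as 9·ln(x) / x^(-1) and apply L'Hôpital, or use the standard hierarchy x^(-1) ≫ |ln x| as x → 0⁺.
The indeterminate product → 0, so the limit = 5.

Final answer: 5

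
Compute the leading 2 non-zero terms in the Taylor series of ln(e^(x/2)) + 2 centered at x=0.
x/2 + 2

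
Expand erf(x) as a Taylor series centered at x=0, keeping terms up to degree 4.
-2·x^3/(3·√(π)) + 2·x/√(π)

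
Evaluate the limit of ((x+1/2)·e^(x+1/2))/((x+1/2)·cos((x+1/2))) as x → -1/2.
Both numerator and denominator → 0 as x → -1/2; this is a 0/0 indeterminate form.
Expand each to leading order near x = -1/2: numerator ~ (x + 1/2), denominator ~ (x + 1/2).
The limit of the ratio is 1.

Final answer: 1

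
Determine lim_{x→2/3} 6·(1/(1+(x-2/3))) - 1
Direct substitution at x = 2/3 gives 5.

Final answer: 5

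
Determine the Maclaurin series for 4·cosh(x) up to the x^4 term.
x^4/6 + 2·x^2 + 4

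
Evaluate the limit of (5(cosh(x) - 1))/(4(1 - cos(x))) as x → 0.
Both numerator and denominator → 0 as x → 0; this is a 0/0 indeterminate form.
Expand each to leading order near x = 0: numerator ~ 5·x^2/2, denominator ~ 2·x^2.
The limit of the ratio is 5/4.

Final answer: 5/4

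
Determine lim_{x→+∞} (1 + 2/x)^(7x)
As x → +∞: write (1 + 2/x)^(7x) = ((1 + 2/x)^x)^7 → (e^2)^7 = e^14.
Limit = e^(14).

Final answer: e^(14)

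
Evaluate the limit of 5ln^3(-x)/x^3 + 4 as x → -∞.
The quotient is an ∞/∞ indeterminate form as x → -∞.
Compare growth rates of the dominant terms (exponentials ≫ polynomials ≫ logarithms), or apply L'Hôpital's rule; the quotient → 0.
Adding the constant: 0 + 4 = 4. Limit = 4.

Final answer: 4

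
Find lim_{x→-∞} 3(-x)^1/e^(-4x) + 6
The quotient is an ∞/∞ indeterminate form as x → -∞.
Compare growth rates of the dominant terms (exponentials ≫ polynomials ≫ logarithms), or apply L'Hôpital's rule; the quotient → 0.
Adding the constant: 0 + 6 = 6. Limit = 6.

Final answer: 6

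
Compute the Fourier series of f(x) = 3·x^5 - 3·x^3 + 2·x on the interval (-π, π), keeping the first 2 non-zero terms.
(-126·π^2 + 6·π^4 + 760)·sin(x) + (-3·π^4 - 29 + 18·π^2)·sin(2·x)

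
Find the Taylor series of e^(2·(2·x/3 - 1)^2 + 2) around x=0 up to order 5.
-18176·x^5·e^(4)/3645 + 1376·x^4·e^(4)/243 - 448·x^3·e^(4)/81 + 40·x^2·e^(4)/9 - 8·x·e^(4)/3 + e^(4)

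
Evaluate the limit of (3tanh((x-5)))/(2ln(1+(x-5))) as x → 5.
Both numerator and denominator → 0 as x → 5; this is a 0/0 indeterminate form.
Expand each to leading order near x = 5: numerator ~ 3·(x - 5), denominator ~ 2·(x - 5).
The limit of the ratio is 3/2.

Final answer: 3/2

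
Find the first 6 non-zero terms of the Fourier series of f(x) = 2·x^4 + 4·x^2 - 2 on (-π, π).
(80 - 16·π^2)·cos(x) + (-2 + 4·π^2)·cos(2·x) + (-16·π^2/9 - 16/27)·cos(3·x) + (5/8 + π^2)·cos(4·x) + (-16·π^2/25 - 304/625)·cos(5·x) - 2 + 4·π^2/3 + 2·π^4/5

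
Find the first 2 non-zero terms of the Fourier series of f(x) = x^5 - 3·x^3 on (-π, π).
(-46·π^2 + 2·π^4 + 276)·sin(x) + (-π^4 - 12 + 8·π^2)·sin(2·x)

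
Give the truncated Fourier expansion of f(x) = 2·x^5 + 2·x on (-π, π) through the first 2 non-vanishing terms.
(-80·π^2 + 4·π^4 + 484)·sin(x) + (-2·π^4 - 17 + 10·π^2)·sin(2·x)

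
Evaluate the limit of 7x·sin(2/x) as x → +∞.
As x → +∞: let u = 2/x → 0⁺; then 7·x·sin(2/x) = 7·2·sin(u)/u → 7·2·1 = 14.
Limit = 14.

Final answer: 14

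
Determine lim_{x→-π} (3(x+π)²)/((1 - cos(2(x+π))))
Both numerator and denominator → 0 as x → -π; this is a 0/0 indeterminate form.
Expand each to leading order near x = -π: numerator ~ 3·(x + π)^2, denominator ~ 2·(x + π)^2.
The limit of the ratio is 3/2.

Final answer: 3/2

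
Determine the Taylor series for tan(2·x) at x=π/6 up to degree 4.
√(3) + 8·(x - π/6) + 16·√(3)·(x - π/6)^2 + 320·(x - π/6)^3/3 + 704·√(3)·(x - π/6)^4/3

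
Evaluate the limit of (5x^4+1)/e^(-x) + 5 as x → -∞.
The quotient is an ∞/∞ indeterminate form as x → -∞.
Compare growth rates of the dominant terms (exponentials ≫ polynomials ≫ logarithms), or apply L'Hôpital's rule; the quotient → 0.
Adding the constant: 0 + 5 = 5. Limit = 5.

Final answer: 5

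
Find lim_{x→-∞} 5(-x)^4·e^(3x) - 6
The product is a 0·∞ indeterminate form at x → -∞.
Rewrite the product as 5(-x)^4 / e^(-3x) (an ∞/∞ form) and apply L'Hôpital, or use the standard hierarchy e^(3|x|) ≫ |(-x)^4| as x → -∞.
The indeterminate product → 0, so the limit = -6.

Final answer: -6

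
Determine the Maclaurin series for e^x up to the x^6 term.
x^6/720 + x^5/120 + x^4/24 + x^3/6 + x^2/2 + x + 1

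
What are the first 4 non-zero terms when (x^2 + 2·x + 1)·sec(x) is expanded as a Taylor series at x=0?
x^3 + 3·x^2/2 + 2·x + 1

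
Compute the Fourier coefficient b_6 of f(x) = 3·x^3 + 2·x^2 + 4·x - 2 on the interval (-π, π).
b_6 = (1/π) ∫_{-π}^{π} f(x)·sin(6x) dx.
Evaluate the integral (use parity and integration by parts as needed): b_6 = -π^2 - 7/6.

Final answer: -π^2 - 7/6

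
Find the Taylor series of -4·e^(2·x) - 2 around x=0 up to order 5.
-16·x^5/15 - 8·x^4/3 - 16·x^3/3 - 8·x^2 - 8·x - 6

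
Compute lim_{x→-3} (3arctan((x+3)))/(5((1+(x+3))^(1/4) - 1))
Both numerator and denominator → 0 as x → -3; this is a 0/0 indeterminate form.
Expand each to leading order near x = -3: numerator ~ 3·(x + 3), denominator ~ 5·(x + 3)/4.
The limit of the ratio is 12/5.

Final answer: 12/5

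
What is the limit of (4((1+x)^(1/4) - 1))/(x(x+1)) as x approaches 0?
Both numerator and denominator → 0 as x → 0; this is a 0/0 indeterminate form.
Expand each to leading order near x = 0: numerator ~ x, denominator ~ x.
The limit of the ratio is 1.

Final answer: 1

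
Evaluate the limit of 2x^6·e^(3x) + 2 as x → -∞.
The product is a 0·∞ indeterminate form at x → -∞.
Rewrite the product as 2x^6 / e^(-3x) (an ∞/∞ form) and apply L'Hôpital, or use the standard hierarchy e^(3|x|) ≫ |x^6| as x → -∞.
The indeterminate product → 0, so the limit = 2.

Final answer: 2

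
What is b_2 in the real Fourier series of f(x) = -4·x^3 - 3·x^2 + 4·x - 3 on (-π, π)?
b_2 = (1/π) ∫_{-π}^{π} f(x)·sin(2x) dx.
Evaluate the integral (use parity and integration by parts as needed): b_2 = -10 + 4·π^2.

Final answer: -10 + 4·π^2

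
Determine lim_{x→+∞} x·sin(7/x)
As x → +∞: let u = 7/x → 0⁺; then x·sin(7/x) = 7·sin(u)/u → 7·1 = 7.
Limit = 7.

Final answer: 7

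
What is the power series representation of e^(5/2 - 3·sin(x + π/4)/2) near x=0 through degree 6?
x^6·(-3041·√(2)·e^(5/2 - 3·√(2)/4)/61440 + 389·e^(5/2 - 3·√(2)/4)/8192) + x^5·(-101·√(2)·e^(5/2 - 3·√(2)/4)/2048 + 9·e^(5/2 - 3·√(2)/4)/256) + x^4·(3·e^(5/2 - 3·√(2)/4)/512 + 23·√(2)·e^(5/2 - 3·√(2)/4)/128) + x^3·(-9·e^(5/2 - 3·√(2)/4)/16 - √(2)·e^(5/2 - 3·√(2)/4)/64) + x^2·(3·√(2)·e^(5/2 - 3·√(2)/4)/8 + 9·e^(5/2 - 3·√(2)/4)/16) - 3·√(2)·x·e^(5/2 - 3·√(2)/4)/4 + e^(5/2 - 3·√(2)/4)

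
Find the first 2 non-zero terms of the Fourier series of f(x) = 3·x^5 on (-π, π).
(-120·π^2 + 6·π^4 + 720)·sin(x) + (-3·π^4 - 45/2 + 15·π^2)·sin(2·x)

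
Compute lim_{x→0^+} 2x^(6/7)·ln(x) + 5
The product is a 0·∞ indeterminate form at x → 0⁺.
Rewrite the product as 2·ln(x) / x^(-6/7) and apply L'Hôpital, or use the standard hierarchy x^(-6/7) ≫ |ln x| as x → 0⁺.
The indeterminate product → 0, so the limit = 5.

Final answer: 5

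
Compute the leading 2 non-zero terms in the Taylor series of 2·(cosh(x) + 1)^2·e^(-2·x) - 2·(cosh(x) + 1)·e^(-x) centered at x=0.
4 - 12·x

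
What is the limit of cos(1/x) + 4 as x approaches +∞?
Evaluate the dominant behaviour as x → +∞; each term tends to a finite value or vanishes.
Limit = 5.

Final answer: 5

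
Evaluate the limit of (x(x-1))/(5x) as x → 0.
Both numerator and denominator → 0 as x → 0; this is a 0/0 indeterminate form.
Expand each to leading order near x = 0: numerator ~ -x, denominator ~ 5·x.
The limit of the ratio is -1/5.

Final answer: -1/5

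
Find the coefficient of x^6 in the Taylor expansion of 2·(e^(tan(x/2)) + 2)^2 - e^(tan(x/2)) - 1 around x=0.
83/1024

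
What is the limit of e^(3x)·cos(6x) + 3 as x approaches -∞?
Evaluate the dominant behaviour as x → -∞; each term tends to a finite value or vanishes.
Limit = 3.

Final answer: 3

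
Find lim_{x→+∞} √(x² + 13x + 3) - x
This is an ∞ − ∞ indeterminate form.
Multiply and divide by the conjugate √(x²+13x + 3) + x; the x² terms cancel, leaving (13x + 3)/(√(x²+13x + 3)+x) → 13/2.
Limit = 13/2.

Final answer: 13/2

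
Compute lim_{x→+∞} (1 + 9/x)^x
As x → +∞: this is the defining limit (1 + 9/x)^x → e^9.
Limit = e^(9).

Final answer: e^(9)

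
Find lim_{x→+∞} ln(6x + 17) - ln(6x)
This is an ∞ − ∞ indeterminate form.
Combine the logarithms: ln(6x+17) − ln(6x) = ln((6x+17)/(6x)) = ln(1 + 17/(6x)) → ln(1) = 0.
Limit = 0.

Final answer: 0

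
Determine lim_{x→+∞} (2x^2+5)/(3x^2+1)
This is an ∞/∞ indeterminate form as x → +∞.
Divide numerator and denominator by x^2 and let the lower-order terms vanish; the leading terms give 2/3.
Limit = 2/3.

Final answer: 2/3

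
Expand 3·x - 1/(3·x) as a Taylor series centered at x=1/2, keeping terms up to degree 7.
5/6 + 13·(x - 1/2)/3 - 8·(x - 1/2)^2/3 + 16·(x - 1/2)^3/3 - 32·(x - 1/2)^4/3 + 64·(x - 1/2)^5/3 - 128·(x - 1/2)^6/3 + 256·(x - 1/2)^7/3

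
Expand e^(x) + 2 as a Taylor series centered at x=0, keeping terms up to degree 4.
x^4/24 + x^3/6 + x^2/2 + x + 3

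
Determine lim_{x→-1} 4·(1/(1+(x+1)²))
Direct substitution at x = -1 gives 4.

Final answer: 4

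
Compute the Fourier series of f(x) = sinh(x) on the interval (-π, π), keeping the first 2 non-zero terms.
sin(x)·sinh(π)/π - 4·sin(2·x)·sinh(π)/(5·π)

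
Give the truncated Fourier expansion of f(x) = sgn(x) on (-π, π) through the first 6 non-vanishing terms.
4·sin(x)/π + 4·sin(3·x)/(3·π) + 4·sin(5·x)/(5·π) + 4·sin(7·x)/(7·π) + 4·sin(9·x)/(9·π) + 4·sin(11·x)/(11·π)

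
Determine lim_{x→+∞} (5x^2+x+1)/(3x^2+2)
This is an ∞/∞ indeterminate form as x → +∞.
Divide numerator and denominator by x^2 and let the lower-order terms vanish; the leading terms give 5/3.
Limit = 5/3.

Final answer: 5/3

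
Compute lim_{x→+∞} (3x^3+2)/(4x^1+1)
This is an ∞/∞ indeterminate form as x → +∞.
Divide numerator and denominator by x^3 and let the lower-order terms vanish; the numerator's degree 3 exceeds the denominator's degree 1, so the quotient diverges.
Limit = ∞.

Final answer: ∞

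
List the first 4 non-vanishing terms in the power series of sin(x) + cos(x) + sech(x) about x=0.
-x^3/6 - x^2 + x + 2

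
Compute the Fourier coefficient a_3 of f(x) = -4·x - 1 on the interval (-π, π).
a_3 = (1/π) ∫_{-π}^{π} f(x)·cos(3x) dx.
Evaluate the integral (use parity and integration by parts as needed): a_3 = 0.

Final answer: 0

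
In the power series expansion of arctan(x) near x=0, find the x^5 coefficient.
Expand to order 5: arctan(x) = x^5/5 - x^3/3 + x + O(x^6).
The coefficient of x^5 is 1/5.

Final answer: 1/5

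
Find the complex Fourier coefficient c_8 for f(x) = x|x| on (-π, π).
Compute the real Fourier coefficients first: a_8 = 0, b_8 = -π/4.
Then c_8 = (a_8 − i·b_8)/2 = i·π/8.

Final answer: i·π/8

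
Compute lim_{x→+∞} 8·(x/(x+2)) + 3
Evaluate the dominant behaviour as x → +∞; each term tends to a finite value or vanishes.
Limit = 11.

Final answer: 11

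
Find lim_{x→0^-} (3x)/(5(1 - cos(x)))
Both numerator and denominator → 0 as x → 0^-; this is a 0/0 indeterminate form.
Expand each to leading order near x = 0: numerator ~ 3·x, denominator ~ 5·x^2/2.
The limit of the ratio is -∞.

Final answer: -∞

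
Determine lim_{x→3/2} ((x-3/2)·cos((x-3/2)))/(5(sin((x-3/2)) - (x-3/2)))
Both numerator and denominator → 0 as x → 3/2; this is a 0/0 indeterminate form.
Expand each to leading order near x = 3/2: numerator ~ (x - 3/2), denominator ~ -5·(x - 3/2)^3/6.
The limit of the ratio is -∞.

Final answer: -∞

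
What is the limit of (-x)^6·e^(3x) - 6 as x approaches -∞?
The product is a 0·∞ indeterminate form at x → -∞.
Rewrite the product as (-x)^6 / e^(-3x) (an ∞/∞ form) and apply L'Hôpital, or use the standard hierarchy e^(3|x|) ≫ |(-x)^6| as x → -∞.
The indeterminate product → 0, so the limit = -6.

Final answer: -6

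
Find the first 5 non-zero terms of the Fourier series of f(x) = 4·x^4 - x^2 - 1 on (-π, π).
(196 - 32·π^2)·cos(x) + (-13 + 8·π^2)·cos(2·x) + (76/27 - 32·π^2/9)·cos(3·x) + (-1 + 2·π^2)·cos(4·x) - π^2/3 - 1 + 4·π^4/5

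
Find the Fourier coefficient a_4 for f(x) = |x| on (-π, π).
a_4 = (1/π) ∫_{-π}^{π} f(x)·cos(4x) dx.
Evaluate the integral (use parity and integration by parts as needed): a_4 = 0.

Final answer: 0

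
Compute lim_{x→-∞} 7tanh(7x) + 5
Evaluate the dominant behaviour as x → -∞; each term tends to a finite value or vanishes.
Limit = -2.

Final answer: -2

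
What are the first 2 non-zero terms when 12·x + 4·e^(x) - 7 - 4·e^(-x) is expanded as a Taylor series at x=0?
20·x - 7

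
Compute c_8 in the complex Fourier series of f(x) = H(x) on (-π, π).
Compute the real Fourier coefficients first: a_8 = 0, b_8 = 0.
Then c_8 = (a_8 − i·b_8)/2 = 0.

Final answer: 0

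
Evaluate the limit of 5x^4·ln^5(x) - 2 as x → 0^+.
The product is a 0·∞ indeterminate form at x → 0⁺.
Rewrite the product as 5·ln^5(x) / x^(-4) and apply L'Hôpital, or use the standard hierarchy x^(-4) ≫ |ln x|^5 as x → 0⁺.
The indeterminate product → 0, so the limit = -2.

Final answer: -2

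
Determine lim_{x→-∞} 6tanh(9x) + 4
Evaluate the dominant behaviour as x → -∞; each term tends to a finite value or vanishes.
Limit = -2.

Final answer: -2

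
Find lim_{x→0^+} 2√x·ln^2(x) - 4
The product is a 0·∞ indeterminate form at x → 0⁺.
Rewrite the product as 2·ln^2(x) / x^(-1/2) and apply L'Hôpital, or use the standard hierarchy x^(-1/2) ≫ |ln x|^2 as x → 0⁺.
The indeterminate product → 0, so the limit = -4.

Final answer: -4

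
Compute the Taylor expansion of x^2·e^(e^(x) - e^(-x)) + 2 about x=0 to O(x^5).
2·x^4 + 2·x^3 + x^2 + 2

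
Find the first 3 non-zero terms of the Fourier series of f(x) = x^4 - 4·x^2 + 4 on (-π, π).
(64 - 8·π^2)·cos(x) + (-7 + 2·π^2)·cos(2·x) - 4·π^2/3 + 4 + π^4/5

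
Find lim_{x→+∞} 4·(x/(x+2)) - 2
Evaluate the dominant behaviour as x → +∞; each term tends to a finite value or vanishes.
Limit = 2.

Final answer: 2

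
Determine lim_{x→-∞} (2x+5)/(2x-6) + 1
Evaluate the dominant behaviour as x → -∞; each term tends to a finite value or vanishes.
Limit = 2.

Final answer: 2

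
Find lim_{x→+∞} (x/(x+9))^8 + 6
As x → +∞: x/(x+9) = 1/(1 + 9/x) → 1, and the 8th power of a limit-1 base also → 1; with the additive constant, 1 + 6 = 7.
Limit = 7.

Final answer: 7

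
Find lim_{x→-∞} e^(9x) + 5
Evaluate the dominant behaviour as x → -∞; each term tends to a finite value or vanishes.
Limit = 5.

Final answer: 5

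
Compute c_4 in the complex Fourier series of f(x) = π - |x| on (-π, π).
Compute the real Fourier coefficients first: a_4 = 0, b_4 = 0.
Then c_4 = (a_4 − i·b_4)/2 = 0.

Final answer: 0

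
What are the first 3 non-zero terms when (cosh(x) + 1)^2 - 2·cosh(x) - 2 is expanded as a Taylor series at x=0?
2·x^6/45 + x^4/3 + x^2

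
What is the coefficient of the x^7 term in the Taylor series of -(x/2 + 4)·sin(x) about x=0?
Expand to order 7: -(x/2 + 4)·sin(x) = x^7/1260 - x^6/240 - x^5/30 + x^4/12 + 2·x^3/3 - x^2/2 - 4·x + O(x^8).
The coefficient of x^7 is 1/1260.

Final answer: 1/1260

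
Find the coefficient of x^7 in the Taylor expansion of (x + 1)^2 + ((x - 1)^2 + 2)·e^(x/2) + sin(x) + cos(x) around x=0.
Expand to order 7: (x + 1)^2 + ((x - 1)^2 + 2)·e^(x/2) + sin(x) + cos(x) = x^7/43008 + 7·x^6/9216 + 19·x^5/768 + 17·x^4/128 + 7·x^3/48 + 7·x^2/8 + 5·x/2 + 5 + O(x^8).
The coefficient of x^7 is 1/43008.

Final answer: 1/43008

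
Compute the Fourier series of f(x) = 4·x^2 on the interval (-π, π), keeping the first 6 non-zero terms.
-16·cos(x) + 4·cos(2·x) - 16·cos(3·x)/9 + cos(4·x) - 16·cos(5·x)/25 + 4·π^2/3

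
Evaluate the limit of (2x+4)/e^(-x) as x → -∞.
This is an ∞/∞ indeterminate form as x → -∞.
Compare growth rates of the dominant terms (exponentials ≫ polynomials ≫ logarithms), or apply L'Hôpital's rule; the quotient → 0.
Limit = 0.

Final answer: 0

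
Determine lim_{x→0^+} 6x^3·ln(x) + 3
The product is a 0·∞ indeterminate form at x → 0⁺.
Rewrite the product as 6·ln(x) / x^(-3) and apply L'Hôpital, or use the standard hierarchy x^(-3) ≫ |ln x| as x → 0⁺.
The indeterminate product → 0, so the limit = 3.

Final answer: 3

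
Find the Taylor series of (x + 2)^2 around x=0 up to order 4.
x^2 + 4·x + 4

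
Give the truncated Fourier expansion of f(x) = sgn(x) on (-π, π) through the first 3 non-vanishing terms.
4·sin(x)/π + 4·sin(3·x)/(3·π) + 4·sin(5·x)/(5·π)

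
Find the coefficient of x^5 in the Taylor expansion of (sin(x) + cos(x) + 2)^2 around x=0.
Expand to order 5: (sin(x) + cos(x) + 2)^2 = 3·x^5/10 + x^4/6 - 2·x^3 - 2·x^2 + 6·x + 9 + O(x^6).
The coefficient of x^5 is 3/10.

Final answer: 3/10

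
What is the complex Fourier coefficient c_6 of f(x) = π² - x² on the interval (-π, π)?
Compute the real Fourier coefficients first: a_6 = -1/9, b_6 = 0.
Then c_6 = (a_6 − i·b_6)/2 = -1/18.

Final answer: -1/18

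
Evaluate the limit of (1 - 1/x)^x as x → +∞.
As x → +∞: this is the defining limit (1 - 1/x)^x → e^(-1).
Limit = e^(-1).

Final answer: e^(-1)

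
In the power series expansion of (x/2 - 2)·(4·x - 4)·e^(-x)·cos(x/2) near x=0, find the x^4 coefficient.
Expand to order 4: (x/2 - 2)·(4·x - 4)·e^(-x)·cos(x/2) = 49·x^4/48 - 73·x^3/12 + 15·x^2 - 18·x + 8 + O(x^5).
The coefficient of x^4 is 49/48.

Final answer: 49/48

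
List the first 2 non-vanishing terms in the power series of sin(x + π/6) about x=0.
√(3)·x/2 + 1/2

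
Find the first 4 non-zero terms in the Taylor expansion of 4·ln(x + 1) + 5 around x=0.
4·x^3/3 - 2·x^2 + 4·x + 5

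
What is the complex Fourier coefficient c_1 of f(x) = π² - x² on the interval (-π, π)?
Compute the real Fourier coefficients first: a_1 = 4, b_1 = 0.
Then c_1 = (a_1 − i·b_1)/2 = 2.

Final answer: 2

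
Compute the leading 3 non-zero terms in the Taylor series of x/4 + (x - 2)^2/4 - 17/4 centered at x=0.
x^2/4 - 3·x/4 - 13/4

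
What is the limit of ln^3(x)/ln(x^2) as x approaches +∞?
This is an ∞/∞ indeterminate form as x → +∞.
Write ln(x^2) = 2·ln(x), reducing the quotient to ln^2(x)/2 → ∞.
Limit = ∞.

Final answer: ∞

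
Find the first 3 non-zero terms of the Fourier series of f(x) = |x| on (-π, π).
-4·cos(x)/π - 4·cos(3·x)/(9·π) + π/2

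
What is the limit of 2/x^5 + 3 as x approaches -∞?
Evaluate the dominant behaviour as x → -∞; each term tends to a finite value or vanishes.
Limit = 3.

Final answer: 3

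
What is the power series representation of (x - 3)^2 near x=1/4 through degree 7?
121/16 - 11·(x - 1/4)/2 + (x - 1/4)^2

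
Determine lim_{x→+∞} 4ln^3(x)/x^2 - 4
The quotient is an ∞/∞ indeterminate form as x → +∞.
The polynomial denominator x^2 dominates the logarithmic numerator (any positive power of x ≫ ln^3(x) as x → ∞), so the quotient → 0.
Adding the constant: 0 - 4 = -4. Limit = -4.

Final answer: -4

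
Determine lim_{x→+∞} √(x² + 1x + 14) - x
This is an ∞ − ∞ indeterminate form.
Multiply and divide by the conjugate √(x²+1x + 14) + x; the x² terms cancel, leaving (1x + 14)/(√(x²+1x + 14)+x) → 1/2.
Limit = 1/2.

Final answer: 1/2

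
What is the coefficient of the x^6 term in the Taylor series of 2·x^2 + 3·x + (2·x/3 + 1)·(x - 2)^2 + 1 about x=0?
Expand to order 6: 2·x^2 + 3·x + (2·x/3 + 1)·(x - 2)^2 + 1 = 2·x^3/3 + x^2/3 + 5·x/3 + 5 + O(x^7).
The coefficient of x^6 is 0.

Final answer: 0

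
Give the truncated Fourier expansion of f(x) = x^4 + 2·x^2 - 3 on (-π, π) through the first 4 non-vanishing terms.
(40 - 8·π^2)·cos(x) + (-1 + 2·π^2)·cos(2·x) + (-8·π^2/9 - 8/27)·cos(3·x) - 3 + 2·π^2/3 + π^4/5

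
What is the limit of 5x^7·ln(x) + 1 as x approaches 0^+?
The product is a 0·∞ indeterminate form at x → 0⁺.
Rewrite the product as 5·ln(x) / x^(-7) and apply L'Hôpital, or use the standard hierarchy x^(-7) ≫ |ln x| as x → 0⁺.
The indeterminate product → 0, so the limit = 1.

Final answer: 1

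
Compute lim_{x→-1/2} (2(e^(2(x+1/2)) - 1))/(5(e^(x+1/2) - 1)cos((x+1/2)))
Both numerator and denominator → 0 as x → -1/2; this is a 0/0 indeterminate form.
Expand each to leading order near x = -1/2: numerator ~ 4·(x + 1/2), denominator ~ 5·(x + 1/2).
The limit of the ratio is 4/5.

Final answer: 4/5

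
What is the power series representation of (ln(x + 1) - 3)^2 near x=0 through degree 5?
-61·x^5/30 + 29·x^4/12 - 3·x^3 + 4·x^2 - 6·x + 9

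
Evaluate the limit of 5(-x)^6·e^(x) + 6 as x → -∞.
The product is a 0·∞ indeterminate form at x → -∞.
Rewrite the product as 5(-x)^6 / e^(-x) (an ∞/∞ form) and apply L'Hôpital, or use the standard hierarchy e^(|x|) ≫ |(-x)^6| as x → -∞.
The indeterminate product → 0, so the limit = 6.

Final answer: 6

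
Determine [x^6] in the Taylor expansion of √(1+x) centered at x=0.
Expand to order 6: √(1+x) = -21·x^6/1024 + 7·x^5/256 - 5·x^4/128 + x^3/16 - x^2/8 + x/2 + 1 + O(x^7).
The coefficient of x^6 is -21/1024.

Final answer: -21/1024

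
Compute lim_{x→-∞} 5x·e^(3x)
This is a 0·∞ indeterminate form at x → -∞.
Rewrite the product as 5x / e^(-3x) (an ∞/∞ form) and apply L'Hôpital, or use the standard hierarchy e^(3|x|) ≫ |x| as x → -∞.
The indeterminate product → 0, so the limit = 0.

Final answer: 0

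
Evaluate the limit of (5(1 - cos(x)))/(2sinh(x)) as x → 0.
Both numerator and denominator → 0 as x → 0; this is a 0/0 indeterminate form.
Expand each to leading order near x = 0: numerator ~ 5·x^2/2, denominator ~ 2·x.
The limit of the ratio is 0.

Final answer: 0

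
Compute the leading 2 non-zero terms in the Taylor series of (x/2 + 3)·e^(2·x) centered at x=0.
13·x/2 + 3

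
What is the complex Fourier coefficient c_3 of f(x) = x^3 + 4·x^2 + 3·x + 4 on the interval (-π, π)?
Compute the real Fourier coefficients first: a_3 = -16/9, b_3 = 14/9 + 2·π^2/3.
Then c_3 = (a_3 − i·b_3)/2 = -8/9 - i·π^2/3 - 7·i/9.

Final answer: -8/9 - i·π^2/3 - 7·i/9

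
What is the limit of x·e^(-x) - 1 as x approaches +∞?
Evaluate the dominant behaviour as x → +∞; each term tends to a finite value or vanishes.
Limit = -1.

Final answer: -1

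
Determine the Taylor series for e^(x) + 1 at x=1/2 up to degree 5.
1 + e^(1/2) + e^(1/2)·(x - 1/2) + e^(1/2)·(x - 1/2)^2/2 + e^(1/2)·(x - 1/2)^3/6 + e^(1/2)·(x - 1/2)^4/24 + e^(1/2)·(x - 1/2)^5/120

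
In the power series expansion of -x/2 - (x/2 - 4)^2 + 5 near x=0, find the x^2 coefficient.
Expand to order 2: -x/2 - (x/2 - 4)^2 + 5 = -x^2/4 + 7·x/2 - 11 + O(x^3).
The coefficient of x^2 is -1/4.

Final answer: -1/4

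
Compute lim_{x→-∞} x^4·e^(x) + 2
The product is a 0·∞ indeterminate form at x → -∞.
Rewrite the product as x^4 / e^(-x) (an ∞/∞ form) and apply L'Hôpital, or use the standard hierarchy e^(|x|) ≫ |x^4| as x → -∞.
The indeterminate product → 0, so the limit = 2.

Final answer: 2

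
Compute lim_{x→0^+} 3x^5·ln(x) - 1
The product is a 0·∞ indeterminate form at x → 0⁺.
Rewrite the product as 3·ln(x) / x^(-5) and apply L'Hôpital, or use the standard hierarchy x^(-5) ≫ |ln x| as x → 0⁺.
The indeterminate product → 0, so the limit = -1.

Final answer: -1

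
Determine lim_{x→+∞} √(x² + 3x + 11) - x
This is an ∞ − ∞ indeterminate form.
Multiply and divide by the conjugate √(x²+3x + 11) + x; the x² terms cancel, leaving (3x + 11)/(√(x²+3x + 11)+x) → 3/2.
Limit = 3/2.

Final answer: 3/2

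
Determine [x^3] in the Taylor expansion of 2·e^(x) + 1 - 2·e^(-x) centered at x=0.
Expand to order 3: 2·e^(x) + 1 - 2·e^(-x) = 2·x^3/3 + 4·x + 1 + O(x^4).
The coefficient of x^3 is 2/3.

Final answer: 2/3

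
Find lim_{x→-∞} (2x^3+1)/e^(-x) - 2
The quotient is an ∞/∞ indeterminate form as x → -∞.
Compare growth rates of the dominant terms (exponentials ≫ polynomials ≫ logarithms), or apply L'Hôpital's rule; the quotient → 0.
Adding the constant: 0 - 2 = -2. Limit = -2.

Final answer: -2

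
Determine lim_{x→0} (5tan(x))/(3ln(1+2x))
Both numerator and denominator → 0 as x → 0; this is a 0/0 indeterminate form.
Expand each to leading order near x = 0: numerator ~ 5·x, denominator ~ 6·x.
The limit of the ratio is 5/6.

Final answer: 5/6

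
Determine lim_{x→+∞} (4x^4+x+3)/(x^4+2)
This is an ∞/∞ indeterminate form as x → +∞.
Divide numerator and denominator by x^4 and let the lower-order terms vanish; the leading terms give 4/1 = 4.
Limit = 4.

Final answer: 4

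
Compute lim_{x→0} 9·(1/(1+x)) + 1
Direct substitution at x = 0 gives 10.

Final answer: 10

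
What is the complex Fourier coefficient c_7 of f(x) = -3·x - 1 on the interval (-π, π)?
Compute the real Fourier coefficients first: a_7 = 0, b_7 = -6/7.
Then c_7 = (a_7 − i·b_7)/2 = 3·i/7.

Final answer: 3·i/7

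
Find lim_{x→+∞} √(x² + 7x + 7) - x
This is an ∞ − ∞ indeterminate form.
Multiply and divide by the conjugate √(x²+7x + 7) + x; the x² terms cancel, leaving (7x + 7)/(√(x²+7x + 7)+x) → 7/2.
Limit = 7/2.

Final answer: 7/2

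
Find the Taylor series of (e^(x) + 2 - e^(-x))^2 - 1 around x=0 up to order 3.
4·x^3/3 + 4·x^2 + 8·x + 3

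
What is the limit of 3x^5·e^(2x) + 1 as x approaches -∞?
The product is a 0·∞ indeterminate form at x → -∞.
Rewrite the product as 3x^5 / e^(-2x) (an ∞/∞ form) and apply L'Hôpital, or use the standard hierarchy e^(2|x|) ≫ |x^5| as x → -∞.
The indeterminate product → 0, so the limit = 1.

Final answer: 1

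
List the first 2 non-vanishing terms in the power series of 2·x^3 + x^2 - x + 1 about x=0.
1 - x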